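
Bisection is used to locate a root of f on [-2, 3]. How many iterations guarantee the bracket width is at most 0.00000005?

27

Width after n steps is 5/2^n. Need 2^n ≥ 5/0.00000005 = 100000000.
2^26 = 67108864 < 100000000 ≤ 2^27 = 134217728, so n = 27.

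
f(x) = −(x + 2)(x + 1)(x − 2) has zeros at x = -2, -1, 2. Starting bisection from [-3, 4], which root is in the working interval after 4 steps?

x = 0.5 gives f = 5.625, positive; keep [0.5, 4]
x = 2.25 gives f = -3.453125, negative; keep [0.5, 2.25]
x = 1.375 gives f = 5.009766, positive; keep [1.375, 2.25]
x = 1.8125 gives f = 2.0105, positive; keep [1.8125, 2.25]

2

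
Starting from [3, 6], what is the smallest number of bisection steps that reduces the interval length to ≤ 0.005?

Width after n steps is 3/2^n. Need 2^n ≥ 3/0.005 = 600.
2^9 = 512 < 600 ≤ 2^10 = 1024, so n = 10.

10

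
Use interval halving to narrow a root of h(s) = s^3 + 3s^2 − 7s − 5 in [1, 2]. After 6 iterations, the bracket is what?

[1.9375, 1.953125]

s = 1.5 gives h = -5.375, negative; keep [1.5, 2]
s = 1.75 gives h = -2.703125, negative; keep [1.75, 2]
s = 1.875 gives h = -0.986328, negative; keep [1.875, 2]
s = 1.9375 gives h = -0.0276, negative; keep [1.9375, 2]
s = 1.96875 gives h = 0.4775, positive; keep [1.9375, 1.96875]
s = 1.953125 gives h = 0.2228, positive; keep [1.9375, 1.953125]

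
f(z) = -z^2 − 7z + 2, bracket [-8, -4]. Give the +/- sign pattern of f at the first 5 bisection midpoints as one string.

++-+-

midpoint -6: f = 8 > 0 → [-8, -6]
midpoint -7: f = 2 > 0 → [-8, -7]
midpoint -7.5: f = -1.75 < 0 → [-7.5, -7]
midpoint -7.25: f = 0.1875 > 0 → [-7.5, -7.25]
midpoint -7.375: f = -0.7656 < 0 → [-7.375, -7.25]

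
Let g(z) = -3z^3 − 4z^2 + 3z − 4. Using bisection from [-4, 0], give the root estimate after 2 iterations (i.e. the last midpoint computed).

-3

midpoint -2: g = -2 < 0 → [-4, -2]
midpoint -3: g = 32 > 0 → [-3, -2]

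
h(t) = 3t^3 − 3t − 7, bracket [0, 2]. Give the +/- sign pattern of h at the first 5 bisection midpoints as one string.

--++-

t = 1 gives h = -7, negative; keep [1, 2]
t = 1.5 gives h = -1.375, negative; keep [1.5, 2]
t = 1.75 gives h = 3.828125, positive; keep [1.5, 1.75]
t = 1.625 gives h = 0.998, positive; keep [1.5, 1.625]
t = 1.5625 gives h = -0.2434, negative; keep [1.5625, 1.625]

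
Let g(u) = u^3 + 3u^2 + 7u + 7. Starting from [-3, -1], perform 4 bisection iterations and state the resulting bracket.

[-1.5, -1.375]

midpoint -2: g = -3 < 0 → [-2, -1]
midpoint -1.5: g = -0.125 < 0 → [-1.5, -1]
midpoint -1.25: g = 0.984375 > 0 → [-1.5, -1.25]
midpoint -1.375: g = 0.4473 > 0 → [-1.5, -1.375]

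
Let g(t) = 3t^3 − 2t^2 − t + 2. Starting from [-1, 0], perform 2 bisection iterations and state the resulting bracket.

m = -0.5, g(m) = 1.625 (+); new bracket [-1, -0.5]
m = -0.75, g(m) = 0.359375 (+); new bracket [-1, -0.75]

[-1, -0.75]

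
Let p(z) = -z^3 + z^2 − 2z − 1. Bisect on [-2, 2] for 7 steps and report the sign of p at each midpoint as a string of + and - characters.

-++--++

m = 0, p(m) = -1 (−); new bracket [-2, 0]
m = -1, p(m) = 3 (+); new bracket [-1, 0]
m = -0.5, p(m) = 0.375 (+); new bracket [-0.5, 0]
m = -0.25, p(m) = -0.4219 (−); new bracket [-0.5, -0.25]
m = -0.375, p(m) = -0.0566 (−); new bracket [-0.5, -0.375]
m = -0.4375, p(m) = 0.1501 (+); new bracket [-0.4375, -0.375]
m = -0.40625, p(m) = 0.0446 (+); new bracket [-0.40625, -0.375]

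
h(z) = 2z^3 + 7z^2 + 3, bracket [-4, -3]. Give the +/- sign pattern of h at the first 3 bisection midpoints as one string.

h(-3.5) = 3 > 0, so the root lies in [-4, -3.5]
h(-3.75) = -4.03125 < 0, so the root lies in [-3.75, -3.5]
h(-3.625) = -0.285156 < 0, so the root lies in [-3.625, -3.5]

+--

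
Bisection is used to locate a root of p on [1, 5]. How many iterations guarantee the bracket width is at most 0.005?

10

Width after n steps is 4/2^n. Need 2^n ≥ 4/0.005 = 800.
2^9 = 512 < 800 ≤ 2^10 = 1024, so n = 10.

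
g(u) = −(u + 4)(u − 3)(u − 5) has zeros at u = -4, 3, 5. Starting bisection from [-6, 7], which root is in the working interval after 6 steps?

m = 0.5, g(m) = -50.625 (−); new bracket [-6, 0.5]
m = -2.75, g(m) = -55.703125 (−); new bracket [-6, -2.75]
m = -4.375, g(m) = 25.927734 (+); new bracket [-4.375, -2.75]
m = -3.5625, g(m) = -24.5837 (−); new bracket [-4.375, -3.5625]
m = -3.96875, g(m) = -1.9532 (−); new bracket [-4.375, -3.96875]
m = -4.171875, g(m) = 11.3059 (+); new bracket [-4.171875, -3.96875]

-4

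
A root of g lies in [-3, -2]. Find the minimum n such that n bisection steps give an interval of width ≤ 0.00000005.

25

Width after n steps is 1/2^n. Need 2^n ≥ 1/0.00000005 = 20000000.
2^24 = 16777216 < 20000000 ≤ 2^25 = 33554432, so n = 25.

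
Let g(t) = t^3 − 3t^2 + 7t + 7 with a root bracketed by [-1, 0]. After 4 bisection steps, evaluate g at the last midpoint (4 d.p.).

t = -0.5 gives g = 2.625, positive; keep [-1, -0.5]
t = -0.75 gives g = -0.359375, negative; keep [-0.75, -0.5]
t = -0.625 gives g = 1.208984, positive; keep [-0.75, -0.625]
t = -0.6875 gives g = 0.4446, positive; keep [-0.75, -0.6875]

0.4446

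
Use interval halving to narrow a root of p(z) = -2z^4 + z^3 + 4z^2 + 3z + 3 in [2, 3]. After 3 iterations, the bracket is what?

[2, 2.125]

midpoint 2.5: p = -27 < 0 → [2, 2.5]
midpoint 2.25: p = -9.867188 < 0 → [2, 2.25]
midpoint 2.125: p = -3.748535 < 0 → [2, 2.125]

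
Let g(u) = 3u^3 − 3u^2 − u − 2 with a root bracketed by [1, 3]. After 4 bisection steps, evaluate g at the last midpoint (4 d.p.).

midpoint 2: g = 8 > 0 → [1, 2]
midpoint 1.5: g = -0.125 < 0 → [1.5, 2]
midpoint 1.75: g = 3.140625 > 0 → [1.5, 1.75]
midpoint 1.625: g = 1.3262 > 0 → [1.5, 1.625]

1.3262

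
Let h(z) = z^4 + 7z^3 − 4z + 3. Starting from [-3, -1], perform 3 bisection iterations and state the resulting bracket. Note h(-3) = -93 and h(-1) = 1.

h(-2) = -29 < 0, so the root lies in [-2, -1]
h(-1.5) = -9.5625 < 0, so the root lies in [-1.5, -1]
h(-1.25) = -3.230469 < 0, so the root lies in [-1.25, -1]

[-1.25, -1]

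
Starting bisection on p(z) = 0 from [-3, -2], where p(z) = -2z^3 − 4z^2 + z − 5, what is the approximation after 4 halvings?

-2.5625

midpoint -2.5: p = -1.25 < 0 → [-3, -2.5]
midpoint -2.75: p = 3.59375 > 0 → [-2.75, -2.5]
midpoint -2.625: p = 0.988281 > 0 → [-2.625, -2.5]
midpoint -2.5625: p = -0.1753 < 0 → [-2.625, -2.5625]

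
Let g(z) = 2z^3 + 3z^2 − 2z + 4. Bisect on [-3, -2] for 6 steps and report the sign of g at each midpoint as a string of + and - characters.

-+--++

g(-2.5) = -3.5 < 0, so the root lies in [-2.5, -2]
g(-2.25) = 0.90625 > 0, so the root lies in [-2.5, -2.25]
g(-2.375) = -1.121094 < 0, so the root lies in [-2.375, -2.25]
g(-2.3125) = -0.0649 < 0, so the root lies in [-2.3125, -2.25]
g(-2.28125) = 0.4311 > 0, so the root lies in [-2.3125, -2.28125]
g(-2.296875) = 0.1857 > 0, so the root lies in [-2.3125, -2.296875]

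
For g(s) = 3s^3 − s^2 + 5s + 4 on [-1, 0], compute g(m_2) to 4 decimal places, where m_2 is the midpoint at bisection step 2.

-1.5781

m = -0.5, g(m) = 0.875 (+); new bracket [-1, -0.5]
m = -0.75, g(m) = -1.578125 (−); new bracket [-0.75, -0.5]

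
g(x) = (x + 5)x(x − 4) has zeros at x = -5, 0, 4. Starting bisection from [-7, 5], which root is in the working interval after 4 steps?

-5

midpoint -1: g = 20 > 0 → [-7, -1]
midpoint -4: g = 32 > 0 → [-7, -4]
midpoint -5.5: g = -26.125 < 0 → [-5.5, -4]
midpoint -4.75: g = 10.3906 > 0 → [-5.5, -4.75]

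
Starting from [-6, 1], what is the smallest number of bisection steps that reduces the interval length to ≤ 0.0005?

14

Width after n steps is 7/2^n. Need 2^n ≥ 7/0.0005 = 14000.
2^13 = 8192 < 14000 ≤ 2^14 = 16384, so n = 14.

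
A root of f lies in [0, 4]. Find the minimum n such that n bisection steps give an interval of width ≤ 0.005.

10

Width after n steps is 4/2^n. Need 2^n ≥ 4/0.005 = 800.
2^9 = 512 < 800 ≤ 2^10 = 1024, so n = 10.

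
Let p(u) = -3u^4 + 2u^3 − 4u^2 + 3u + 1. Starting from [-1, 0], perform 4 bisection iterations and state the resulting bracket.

p(-0.5) = -1.9375 < 0, so the root lies in [-0.5, 0]
p(-0.25) = -0.042969 < 0, so the root lies in [-0.25, 0]
p(-0.125) = 0.557861 > 0, so the root lies in [-0.25, -0.125]
p(-0.1875) = 0.28 > 0, so the root lies in [-0.25, -0.1875]

[-0.25, -0.1875]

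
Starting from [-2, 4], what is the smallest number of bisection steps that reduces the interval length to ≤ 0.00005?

17

Width after n steps is 6/2^n. Need 2^n ≥ 6/0.00005 = 120000.
2^16 = 65536 < 120000 ≤ 2^17 = 131072, so n = 17.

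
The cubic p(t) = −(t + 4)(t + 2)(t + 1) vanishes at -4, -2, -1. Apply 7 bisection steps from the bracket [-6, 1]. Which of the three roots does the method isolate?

-4

t = -2.5 gives p = -1.125, negative; keep [-6, -2.5]
t = -4.25 gives p = 1.828125, positive; keep [-4.25, -2.5]
t = -3.375 gives p = -2.041016, negative; keep [-4.25, -3.375]
t = -3.8125 gives p = -0.9558, negative; keep [-4.25, -3.8125]
t = -4.03125 gives p = 0.1924, positive; keep [-4.03125, -3.8125]
t = -3.921875 gives p = -0.4387, negative; keep [-4.03125, -3.921875]
t = -3.9765625 gives p = -0.1379, negative; keep [-4.03125, -3.9765625]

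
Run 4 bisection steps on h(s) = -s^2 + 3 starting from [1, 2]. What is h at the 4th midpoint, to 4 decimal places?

0.1523

midpoint 1.5: h = 0.75 > 0 → [1.5, 2]
midpoint 1.75: h = -0.0625 < 0 → [1.5, 1.75]
midpoint 1.625: h = 0.359375 > 0 → [1.625, 1.75]
midpoint 1.6875: h = 0.1523 > 0 → [1.6875, 1.75]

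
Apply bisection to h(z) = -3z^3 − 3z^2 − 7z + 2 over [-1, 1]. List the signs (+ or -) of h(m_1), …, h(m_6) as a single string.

midpoint 0: h = 2 > 0 → [0, 1]
midpoint 0.5: h = -2.625 < 0 → [0, 0.5]
midpoint 0.25: h = 0.015625 > 0 → [0.25, 0.5]
midpoint 0.375: h = -1.2051 < 0 → [0.25, 0.375]
midpoint 0.3125: h = -0.572 < 0 → [0.25, 0.3125]
midpoint 0.28125: h = -0.2728 < 0 → [0.25, 0.28125]

+-+---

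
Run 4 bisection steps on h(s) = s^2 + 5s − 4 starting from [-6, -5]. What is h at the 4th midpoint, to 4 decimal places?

midpoint -5.5: h = -1.25 < 0 → [-6, -5.5]
midpoint -5.75: h = 0.3125 > 0 → [-5.75, -5.5]
midpoint -5.625: h = -0.484375 < 0 → [-5.75, -5.625]
midpoint -5.6875: h = -0.0898 < 0 → [-5.75, -5.6875]

-0.0898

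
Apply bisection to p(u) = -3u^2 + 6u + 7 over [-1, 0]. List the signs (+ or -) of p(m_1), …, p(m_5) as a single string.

++-+-

midpoint -0.5: p = 3.25 > 0 → [-1, -0.5]
midpoint -0.75: p = 0.8125 > 0 → [-1, -0.75]
midpoint -0.875: p = -0.546875 < 0 → [-0.875, -0.75]
midpoint -0.8125: p = 0.1445 > 0 → [-0.875, -0.8125]
midpoint -0.84375: p = -0.1982 < 0 → [-0.84375, -0.8125]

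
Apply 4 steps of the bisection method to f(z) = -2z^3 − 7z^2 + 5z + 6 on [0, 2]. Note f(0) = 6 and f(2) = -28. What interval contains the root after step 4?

[1, 1.125]

m = 1, f(m) = 2 (+); new bracket [1, 2]
m = 1.5, f(m) = -9 (−); new bracket [1, 1.5]
m = 1.25, f(m) = -2.59375 (−); new bracket [1, 1.25]
m = 1.125, f(m) = -0.082 (−); new bracket [1, 1.125]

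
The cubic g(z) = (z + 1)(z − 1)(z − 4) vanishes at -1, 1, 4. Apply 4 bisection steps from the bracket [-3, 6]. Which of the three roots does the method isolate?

z = 1.5 gives g = -3.125, negative; keep [1.5, 6]
z = 3.75 gives g = -3.265625, negative; keep [3.75, 6]
z = 4.875 gives g = 19.919922, positive; keep [3.75, 4.875]
z = 4.3125 gives g = 5.4993, positive; keep [3.75, 4.3125]

4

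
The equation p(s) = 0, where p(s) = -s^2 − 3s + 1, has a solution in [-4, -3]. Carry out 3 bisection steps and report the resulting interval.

[-3.375, -3.25]

m = -3.5, p(m) = -0.75 (−); new bracket [-3.5, -3]
m = -3.25, p(m) = 0.1875 (+); new bracket [-3.5, -3.25]
m = -3.375, p(m) = -0.265625 (−); new bracket [-3.375, -3.25]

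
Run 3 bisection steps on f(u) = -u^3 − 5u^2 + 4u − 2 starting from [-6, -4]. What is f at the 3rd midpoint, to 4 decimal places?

-0.2031

u = -5 gives f = -22, negative; keep [-6, -5]
u = -5.5 gives f = -8.875, negative; keep [-6, -5.5]
u = -5.75 gives f = -0.203125, negative; keep [-6, -5.75]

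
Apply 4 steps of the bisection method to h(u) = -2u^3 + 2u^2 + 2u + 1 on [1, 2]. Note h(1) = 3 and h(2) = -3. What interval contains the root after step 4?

m = 1.5, h(m) = 1.75 (+); new bracket [1.5, 2]
m = 1.75, h(m) = -0.09375 (−); new bracket [1.5, 1.75]
m = 1.625, h(m) = 0.949219 (+); new bracket [1.625, 1.75]
m = 1.6875, h(m) = 0.4595 (+); new bracket [1.6875, 1.75]

[1.6875, 1.75]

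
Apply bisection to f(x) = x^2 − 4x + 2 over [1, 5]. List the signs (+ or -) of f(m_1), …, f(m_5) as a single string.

-++--

f(3) = -1 < 0, so the root lies in [3, 5]
f(4) = 2 > 0, so the root lies in [3, 4]
f(3.5) = 0.25 > 0, so the root lies in [3, 3.5]
f(3.25) = -0.4375 < 0, so the root lies in [3.25, 3.5]
f(3.375) = -0.1094 < 0, so the root lies in [3.375, 3.5]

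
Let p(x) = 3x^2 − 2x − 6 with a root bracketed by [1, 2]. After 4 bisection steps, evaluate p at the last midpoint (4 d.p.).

0.2305

midpoint 1.5: p = -2.25 < 0 → [1.5, 2]
midpoint 1.75: p = -0.3125 < 0 → [1.75, 2]
midpoint 1.875: p = 0.796875 > 0 → [1.75, 1.875]
midpoint 1.8125: p = 0.2305 > 0 → [1.75, 1.8125]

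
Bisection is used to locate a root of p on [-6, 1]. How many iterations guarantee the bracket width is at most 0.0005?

Width after n steps is 7/2^n. Need 2^n ≥ 7/0.0005 = 14000.
2^13 = 8192 < 14000 ≤ 2^14 = 16384, so n = 14.

14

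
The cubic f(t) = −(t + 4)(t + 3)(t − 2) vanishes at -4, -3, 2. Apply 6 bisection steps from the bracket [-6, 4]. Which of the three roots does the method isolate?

f(-1) = 18 > 0, so the root lies in [-1, 4]
f(1.5) = 12.375 > 0, so the root lies in [1.5, 4]
f(2.75) = -29.109375 < 0, so the root lies in [1.5, 2.75]
f(2.125) = -3.9238 < 0, so the root lies in [1.5, 2.125]
f(1.8125) = 5.2449 > 0, so the root lies in [1.8125, 2.125]
f(1.96875) = 0.9268 > 0, so the root lies in [1.96875, 2.125]

2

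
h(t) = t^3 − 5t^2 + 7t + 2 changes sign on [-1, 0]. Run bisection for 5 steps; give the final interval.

[-0.25, -0.21875]

t = -0.5 gives h = -2.875, negative; keep [-0.5, 0]
t = -0.25 gives h = -0.078125, negative; keep [-0.25, 0]
t = -0.125 gives h = 1.044922, positive; keep [-0.25, -0.125]
t = -0.1875 gives h = 0.5051, positive; keep [-0.25, -0.1875]
t = -0.21875 gives h = 0.219, positive; keep [-0.25, -0.21875]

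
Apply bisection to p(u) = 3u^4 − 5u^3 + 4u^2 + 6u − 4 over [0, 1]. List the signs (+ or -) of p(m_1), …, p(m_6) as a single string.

-+++--

p(0.5) = -0.4375 < 0, so the root lies in [0.5, 1]
p(0.75) = 1.589844 > 0, so the root lies in [0.5, 0.75]
p(0.625) = 0.549561 > 0, so the root lies in [0.5, 0.625]
p(0.5625) = 0.0511 > 0, so the root lies in [0.5, 0.5625]
p(0.53125) = -0.1943 < 0, so the root lies in [0.53125, 0.5625]
p(0.546875) = -0.0719 < 0, so the root lies in [0.546875, 0.5625]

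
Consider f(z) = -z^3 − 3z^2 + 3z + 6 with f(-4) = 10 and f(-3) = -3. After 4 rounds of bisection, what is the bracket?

midpoint -3.5: f = 1.625 > 0 → [-3.5, -3]
midpoint -3.25: f = -1.109375 < 0 → [-3.5, -3.25]
midpoint -3.375: f = 0.146484 > 0 → [-3.375, -3.25]
midpoint -3.3125: f = -0.5085 < 0 → [-3.375, -3.3125]

[-3.375, -3.3125]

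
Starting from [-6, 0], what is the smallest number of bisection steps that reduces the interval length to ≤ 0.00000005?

Width after n steps is 6/2^n. Need 2^n ≥ 6/0.00000005 = 120000000.
2^26 = 67108864 < 120000000 ≤ 2^27 = 134217728, so n = 27.

27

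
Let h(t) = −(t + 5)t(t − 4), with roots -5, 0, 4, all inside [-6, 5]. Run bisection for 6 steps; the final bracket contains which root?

midpoint -0.5: h = -10.125 < 0 → [-6, -0.5]
midpoint -3.25: h = -41.234375 < 0 → [-6, -3.25]
midpoint -4.625: h = -14.958984 < 0 → [-6, -4.625]
midpoint -5.3125: h = 15.4602 > 0 → [-5.3125, -4.625]
midpoint -4.96875: h = -1.3926 < 0 → [-5.3125, -4.96875]
midpoint -5.140625: h = 6.6078 > 0 → [-5.140625, -4.96875]

-5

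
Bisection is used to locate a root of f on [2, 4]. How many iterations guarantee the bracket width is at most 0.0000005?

22

Width after n steps is 2/2^n. Need 2^n ≥ 2/0.0000005 = 4000000.
2^21 = 2097152 < 4000000 ≤ 2^22 = 4194304, so n = 22.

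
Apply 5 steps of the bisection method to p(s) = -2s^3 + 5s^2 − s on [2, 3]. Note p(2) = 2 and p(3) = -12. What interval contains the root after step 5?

[2.25, 2.28125]

m = 2.5, p(m) = -2.5 (−); new bracket [2, 2.5]
m = 2.25, p(m) = 0.28125 (+); new bracket [2.25, 2.5]
m = 2.375, p(m) = -0.964844 (−); new bracket [2.25, 2.375]
m = 2.3125, p(m) = -0.3071 (−); new bracket [2.25, 2.3125]
m = 2.28125, p(m) = -0.0045 (−); new bracket [2.25, 2.28125]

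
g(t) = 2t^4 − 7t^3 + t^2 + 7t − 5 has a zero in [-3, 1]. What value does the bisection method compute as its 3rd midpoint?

midpoint -1: g = -2 < 0 → [-3, -1]
midpoint -2: g = 73 > 0 → [-2, -1]
midpoint -1.5: g = 20.5 > 0 → [-1.5, -1]

-1.5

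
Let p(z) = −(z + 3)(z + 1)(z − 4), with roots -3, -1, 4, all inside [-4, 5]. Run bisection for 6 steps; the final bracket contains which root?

4

midpoint 0.5: p = 18.375 > 0 → [0.5, 5]
midpoint 2.75: p = 26.953125 > 0 → [2.75, 5]
midpoint 3.875: p = 4.189453 > 0 → [3.875, 5]
midpoint 4.4375: p = -17.6931 < 0 → [3.875, 4.4375]
midpoint 4.15625: p = -5.7655 < 0 → [3.875, 4.15625]
midpoint 4.015625: p = -0.5498 < 0 → [3.875, 4.015625]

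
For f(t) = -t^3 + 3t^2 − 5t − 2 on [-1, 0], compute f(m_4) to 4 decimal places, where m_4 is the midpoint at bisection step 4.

-0.1140

m = -0.5, f(m) = 1.375 (+); new bracket [-0.5, 0]
m = -0.25, f(m) = -0.546875 (−); new bracket [-0.5, -0.25]
m = -0.375, f(m) = 0.349609 (+); new bracket [-0.375, -0.25]
m = -0.3125, f(m) = -0.114 (−); new bracket [-0.375, -0.3125]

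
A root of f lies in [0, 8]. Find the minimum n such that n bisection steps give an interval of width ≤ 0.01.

Width after n steps is 8/2^n. Need 2^n ≥ 8/0.01 = 800.
2^9 = 512 < 800 ≤ 2^10 = 1024, so n = 10.

10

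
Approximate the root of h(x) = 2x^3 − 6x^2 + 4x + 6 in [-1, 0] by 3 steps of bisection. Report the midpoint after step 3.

-0.625

midpoint -0.5: h = 2.25 > 0 → [-1, -0.5]
midpoint -0.75: h = -1.21875 < 0 → [-0.75, -0.5]
midpoint -0.625: h = 0.667969 > 0 → [-0.75, -0.625]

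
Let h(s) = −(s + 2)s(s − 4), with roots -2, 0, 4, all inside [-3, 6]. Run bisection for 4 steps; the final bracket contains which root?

4

m = 1.5, h(m) = 13.125 (+); new bracket [1.5, 6]
m = 3.75, h(m) = 5.390625 (+); new bracket [3.75, 6]
m = 4.875, h(m) = -29.326172 (−); new bracket [3.75, 4.875]
m = 4.3125, h(m) = -8.5071 (−); new bracket [3.75, 4.3125]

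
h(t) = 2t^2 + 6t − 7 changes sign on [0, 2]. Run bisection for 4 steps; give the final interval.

[0.875, 1]

t = 1 gives h = 1, positive; keep [0, 1]
t = 0.5 gives h = -3.5, negative; keep [0.5, 1]
t = 0.75 gives h = -1.375, negative; keep [0.75, 1]
t = 0.875 gives h = -0.2188, negative; keep [0.875, 1]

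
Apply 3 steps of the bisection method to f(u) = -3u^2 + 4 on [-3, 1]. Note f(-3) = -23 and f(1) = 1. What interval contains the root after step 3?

m = -1, f(m) = 1 (+); new bracket [-3, -1]
m = -2, f(m) = -8 (−); new bracket [-2, -1]
m = -1.5, f(m) = -2.75 (−); new bracket [-1.5, -1]

[-1.5, -1]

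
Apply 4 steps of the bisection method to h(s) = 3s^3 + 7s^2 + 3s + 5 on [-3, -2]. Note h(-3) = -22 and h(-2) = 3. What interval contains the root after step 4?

midpoint -2.5: h = -5.625 < 0 → [-2.5, -2]
midpoint -2.25: h = -0.484375 < 0 → [-2.25, -2]
midpoint -2.125: h = 1.447266 > 0 → [-2.25, -2.125]
midpoint -2.1875: h = 0.531 > 0 → [-2.25, -2.1875]

[-2.25, -2.1875]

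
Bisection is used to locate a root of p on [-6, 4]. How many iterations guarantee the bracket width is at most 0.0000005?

25

Width after n steps is 10/2^n. Need 2^n ≥ 10/0.0000005 = 20000000.
2^24 = 16777216 < 20000000 ≤ 2^25 = 33554432, so n = 25.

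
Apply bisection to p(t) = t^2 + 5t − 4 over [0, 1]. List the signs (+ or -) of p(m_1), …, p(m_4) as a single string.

-+--

m = 0.5, p(m) = -1.25 (−); new bracket [0.5, 1]
m = 0.75, p(m) = 0.3125 (+); new bracket [0.5, 0.75]
m = 0.625, p(m) = -0.484375 (−); new bracket [0.625, 0.75]
m = 0.6875, p(m) = -0.0898 (−); new bracket [0.6875, 0.75]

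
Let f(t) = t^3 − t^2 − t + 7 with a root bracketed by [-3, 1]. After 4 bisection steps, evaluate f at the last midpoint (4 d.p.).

f(-1) = 6 > 0, so the root lies in [-3, -1]
f(-2) = -3 < 0, so the root lies in [-2, -1]
f(-1.5) = 2.875 > 0, so the root lies in [-2, -1.5]
f(-1.75) = 0.3281 > 0, so the root lies in [-2, -1.75]

0.3281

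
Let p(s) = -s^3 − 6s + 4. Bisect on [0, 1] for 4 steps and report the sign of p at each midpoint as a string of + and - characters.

+-+-

p(0.5) = 0.875 > 0, so the root lies in [0.5, 1]
p(0.75) = -0.921875 < 0, so the root lies in [0.5, 0.75]
p(0.625) = 0.005859 > 0, so the root lies in [0.625, 0.75]
p(0.6875) = -0.45 < 0, so the root lies in [0.625, 0.6875]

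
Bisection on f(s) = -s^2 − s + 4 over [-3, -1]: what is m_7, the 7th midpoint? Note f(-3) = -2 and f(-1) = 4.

s = -2 gives f = 2, positive; keep [-3, -2]
s = -2.5 gives f = 0.25, positive; keep [-3, -2.5]
s = -2.75 gives f = -0.8125, negative; keep [-2.75, -2.5]
s = -2.625 gives f = -0.2656, negative; keep [-2.625, -2.5]
s = -2.5625 gives f = -0.0039, negative; keep [-2.5625, -2.5]
s = -2.53125 gives f = 0.124, positive; keep [-2.5625, -2.53125]
s = -2.546875 gives f = 0.0603, positive; keep [-2.5625, -2.546875]

-2.546875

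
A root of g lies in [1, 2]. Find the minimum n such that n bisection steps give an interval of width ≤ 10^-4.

14

Width after n steps is 1/2^n. Need 2^n ≥ 1/10^-4 = 10000.
2^13 = 8192 < 10000 ≤ 2^14 = 16384, so n = 14.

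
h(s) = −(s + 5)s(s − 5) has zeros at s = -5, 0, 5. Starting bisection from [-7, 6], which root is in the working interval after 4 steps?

-5

midpoint -0.5: h = -12.375 < 0 → [-7, -0.5]
midpoint -3.75: h = -41.015625 < 0 → [-7, -3.75]
midpoint -5.375: h = 20.912109 > 0 → [-5.375, -3.75]
midpoint -4.5625: h = -19.0876 < 0 → [-5.375, -4.5625]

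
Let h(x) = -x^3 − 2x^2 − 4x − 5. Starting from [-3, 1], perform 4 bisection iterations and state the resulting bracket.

[-1.75, -1.5]

midpoint -1: h = -2 < 0 → [-3, -1]
midpoint -2: h = 3 > 0 → [-2, -1]
midpoint -1.5: h = -0.125 < 0 → [-2, -1.5]
midpoint -1.75: h = 1.2344 > 0 → [-1.75, -1.5]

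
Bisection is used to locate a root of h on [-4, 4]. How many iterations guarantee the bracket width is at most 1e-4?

17

Width after n steps is 8/2^n. Need 2^n ≥ 8/1e-4 = 80000.
2^16 = 65536 < 80000 ≤ 2^17 = 131072, so n = 17.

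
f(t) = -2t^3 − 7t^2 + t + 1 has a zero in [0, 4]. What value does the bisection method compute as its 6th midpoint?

m = 2, f(m) = -41 (−); new bracket [0, 2]
m = 1, f(m) = -7 (−); new bracket [0, 1]
m = 0.5, f(m) = -0.5 (−); new bracket [0, 0.5]
m = 0.25, f(m) = 0.7812 (+); new bracket [0.25, 0.5]
m = 0.375, f(m) = 0.2852 (+); new bracket [0.375, 0.5]
m = 0.4375, f(m) = -0.0698 (−); new bracket [0.375, 0.4375]

0.4375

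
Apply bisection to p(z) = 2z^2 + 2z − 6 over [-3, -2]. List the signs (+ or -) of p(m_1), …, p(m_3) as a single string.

midpoint -2.5: p = 1.5 > 0 → [-2.5, -2]
midpoint -2.25: p = -0.375 < 0 → [-2.5, -2.25]
midpoint -2.375: p = 0.53125 > 0 → [-2.375, -2.25]

+-+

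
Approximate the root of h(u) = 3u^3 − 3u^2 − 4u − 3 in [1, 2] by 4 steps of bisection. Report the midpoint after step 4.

1.9375

h(1.5) = -5.625 < 0, so the root lies in [1.5, 2]
h(1.75) = -3.109375 < 0, so the root lies in [1.75, 2]
h(1.875) = -1.271484 < 0, so the root lies in [1.875, 2]
h(1.9375) = -0.1921 < 0, so the root lies in [1.9375, 2]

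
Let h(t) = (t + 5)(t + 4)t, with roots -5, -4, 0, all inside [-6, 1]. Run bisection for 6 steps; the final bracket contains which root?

0

midpoint -2.5: h = -9.375 < 0 → [-2.5, 1]
midpoint -0.75: h = -10.359375 < 0 → [-0.75, 1]
midpoint 0.125: h = 2.642578 > 0 → [-0.75, 0.125]
midpoint -0.3125: h = -5.4016 < 0 → [-0.3125, 0.125]
midpoint -0.09375: h = -1.7967 < 0 → [-0.09375, 0.125]
midpoint 0.015625: h = 0.3147 > 0 → [-0.09375, 0.015625]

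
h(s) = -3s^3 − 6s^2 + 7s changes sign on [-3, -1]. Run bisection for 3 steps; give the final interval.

s = -2 gives h = -14, negative; keep [-3, -2]
s = -2.5 gives h = -8.125, negative; keep [-3, -2.5]
s = -2.75 gives h = -2.234375, negative; keep [-3, -2.75]

[-3, -2.75]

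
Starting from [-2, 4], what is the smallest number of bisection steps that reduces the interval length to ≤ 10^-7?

26

Width after n steps is 6/2^n. Need 2^n ≥ 6/10^-7 = 60000000.
2^25 = 33554432 < 60000000 ≤ 2^26 = 67108864, so n = 26.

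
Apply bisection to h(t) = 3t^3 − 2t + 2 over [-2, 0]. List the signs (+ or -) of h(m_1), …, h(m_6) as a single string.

+---++

midpoint -1: h = 1 > 0 → [-2, -1]
midpoint -1.5: h = -5.125 < 0 → [-1.5, -1]
midpoint -1.25: h = -1.359375 < 0 → [-1.25, -1]
midpoint -1.125: h = -0.0215 < 0 → [-1.125, -1]
midpoint -1.0625: h = 0.5266 > 0 → [-1.125, -1.0625]
midpoint -1.09375: h = 0.2622 > 0 → [-1.125, -1.09375]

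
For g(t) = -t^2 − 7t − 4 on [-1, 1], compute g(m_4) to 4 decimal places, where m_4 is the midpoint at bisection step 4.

-0.0156

midpoint 0: g = -4 < 0 → [-1, 0]
midpoint -0.5: g = -0.75 < 0 → [-1, -0.5]
midpoint -0.75: g = 0.6875 > 0 → [-0.75, -0.5]
midpoint -0.625: g = -0.0156 < 0 → [-0.75, -0.625]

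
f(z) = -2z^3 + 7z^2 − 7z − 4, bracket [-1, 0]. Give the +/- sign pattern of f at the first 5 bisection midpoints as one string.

+--++

m = -0.5, f(m) = 1.5 (+); new bracket [-0.5, 0]
m = -0.25, f(m) = -1.78125 (−); new bracket [-0.5, -0.25]
m = -0.375, f(m) = -0.285156 (−); new bracket [-0.5, -0.375]
m = -0.4375, f(m) = 0.5698 (+); new bracket [-0.4375, -0.375]
m = -0.40625, f(m) = 0.1331 (+); new bracket [-0.40625, -0.375]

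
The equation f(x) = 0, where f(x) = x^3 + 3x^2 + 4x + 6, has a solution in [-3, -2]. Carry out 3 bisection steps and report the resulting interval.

x = -2.5 gives f = -0.875, negative; keep [-2.5, -2]
x = -2.25 gives f = 0.796875, positive; keep [-2.5, -2.25]
x = -2.375 gives f = 0.025391, positive; keep [-2.5, -2.375]

[-2.5, -2.375]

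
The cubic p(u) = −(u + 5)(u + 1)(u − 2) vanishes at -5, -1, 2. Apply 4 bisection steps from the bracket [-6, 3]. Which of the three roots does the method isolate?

m = -1.5, p(m) = -6.125 (−); new bracket [-6, -1.5]
m = -3.75, p(m) = -19.765625 (−); new bracket [-6, -3.75]
m = -4.875, p(m) = -3.330078 (−); new bracket [-6, -4.875]
m = -5.4375, p(m) = 14.4392 (+); new bracket [-5.4375, -4.875]

-5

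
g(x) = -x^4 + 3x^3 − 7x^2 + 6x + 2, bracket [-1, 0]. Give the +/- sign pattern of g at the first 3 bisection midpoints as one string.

-+-

m = -0.5, g(m) = -3.1875 (−); new bracket [-0.5, 0]
m = -0.25, g(m) = 0.011719 (+); new bracket [-0.5, -0.25]
m = -0.375, g(m) = -1.412354 (−); new bracket [-0.375, -0.25]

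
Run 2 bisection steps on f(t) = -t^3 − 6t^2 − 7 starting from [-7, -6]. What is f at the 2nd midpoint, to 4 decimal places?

t = -6.5 gives f = 14.125, positive; keep [-6.5, -6]
t = -6.25 gives f = 2.765625, positive; keep [-6.25, -6]

2.7656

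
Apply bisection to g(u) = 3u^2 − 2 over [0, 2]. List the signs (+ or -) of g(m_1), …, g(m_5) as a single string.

midpoint 1: g = 1 > 0 → [0, 1]
midpoint 0.5: g = -1.25 < 0 → [0.5, 1]
midpoint 0.75: g = -0.3125 < 0 → [0.75, 1]
midpoint 0.875: g = 0.2969 > 0 → [0.75, 0.875]
midpoint 0.8125: g = -0.0195 < 0 → [0.8125, 0.875]

+--+-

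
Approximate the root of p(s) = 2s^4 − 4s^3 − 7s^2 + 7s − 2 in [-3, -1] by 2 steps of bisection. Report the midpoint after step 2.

m = -2, p(m) = 20 (+); new bracket [-2, -1]
m = -1.5, p(m) = -4.625 (−); new bracket [-2, -1.5]

-1.5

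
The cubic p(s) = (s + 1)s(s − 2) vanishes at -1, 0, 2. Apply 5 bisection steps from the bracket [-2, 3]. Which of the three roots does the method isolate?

2

m = 0.5, p(m) = -1.125 (−); new bracket [0.5, 3]
m = 1.75, p(m) = -1.203125 (−); new bracket [1.75, 3]
m = 2.375, p(m) = 3.005859 (+); new bracket [1.75, 2.375]
m = 2.0625, p(m) = 0.3948 (+); new bracket [1.75, 2.0625]
m = 1.90625, p(m) = -0.5194 (−); new bracket [1.90625, 2.0625]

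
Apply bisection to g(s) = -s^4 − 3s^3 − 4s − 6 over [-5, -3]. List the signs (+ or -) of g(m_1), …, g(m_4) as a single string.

---+

g(-4) = -54 < 0, so the root lies in [-4, -3]
g(-3.5) = -13.4375 < 0, so the root lies in [-3.5, -3]
g(-3.25) = -1.582031 < 0, so the root lies in [-3.25, -3]
g(-3.125) = 2.6853 > 0, so the root lies in [-3.25, -3.125]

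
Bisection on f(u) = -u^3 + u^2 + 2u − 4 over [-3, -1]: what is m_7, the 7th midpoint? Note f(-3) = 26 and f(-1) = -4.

-1.671875

u = -2 gives f = 4, positive; keep [-2, -1]
u = -1.5 gives f = -1.375, negative; keep [-2, -1.5]
u = -1.75 gives f = 0.921875, positive; keep [-1.75, -1.5]
u = -1.625 gives f = -0.3184, negative; keep [-1.75, -1.625]
u = -1.6875 gives f = 0.2781, positive; keep [-1.6875, -1.625]
u = -1.65625 gives f = -0.026, negative; keep [-1.6875, -1.65625]
u = -1.671875 gives f = 0.1246, positive; keep [-1.671875, -1.65625]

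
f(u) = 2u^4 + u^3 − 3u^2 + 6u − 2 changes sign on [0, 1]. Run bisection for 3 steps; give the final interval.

midpoint 0.5: f = 0.5 > 0 → [0, 0.5]
midpoint 0.25: f = -0.664062 < 0 → [0.25, 0.5]
midpoint 0.375: f = -0.07959 < 0 → [0.375, 0.5]

[0.375, 0.5]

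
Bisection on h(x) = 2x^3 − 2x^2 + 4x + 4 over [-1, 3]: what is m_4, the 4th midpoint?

m = 1, h(m) = 8 (+); new bracket [-1, 1]
m = 0, h(m) = 4 (+); new bracket [-1, 0]
m = -0.5, h(m) = 1.25 (+); new bracket [-1, -0.5]
m = -0.75, h(m) = -0.9688 (−); new bracket [-0.75, -0.5]

-0.75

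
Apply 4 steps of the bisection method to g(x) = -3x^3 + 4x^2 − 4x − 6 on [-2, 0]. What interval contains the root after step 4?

midpoint -1: g = 5 > 0 → [-1, 0]
midpoint -0.5: g = -2.625 < 0 → [-1, -0.5]
midpoint -0.75: g = 0.515625 > 0 → [-0.75, -0.5]
midpoint -0.625: g = -1.2051 < 0 → [-0.75, -0.625]

[-0.75, -0.625]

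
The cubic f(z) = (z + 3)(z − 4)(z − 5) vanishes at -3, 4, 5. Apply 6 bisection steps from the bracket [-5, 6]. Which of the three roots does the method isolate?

m = 0.5, f(m) = 55.125 (+); new bracket [-5, 0.5]
m = -2.25, f(m) = 33.984375 (+); new bracket [-5, -2.25]
m = -3.625, f(m) = -41.103516 (−); new bracket [-3.625, -2.25]
m = -2.9375, f(m) = 3.4417 (+); new bracket [-3.625, -2.9375]
m = -3.28125, f(m) = -16.9588 (−); new bracket [-3.28125, -2.9375]
m = -3.109375, f(m) = -6.3058 (−); new bracket [-3.109375, -2.9375]

-3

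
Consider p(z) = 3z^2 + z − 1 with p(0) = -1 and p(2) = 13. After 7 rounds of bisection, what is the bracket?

z = 1 gives p = 3, positive; keep [0, 1]
z = 0.5 gives p = 0.25, positive; keep [0, 0.5]
z = 0.25 gives p = -0.5625, negative; keep [0.25, 0.5]
z = 0.375 gives p = -0.2031, negative; keep [0.375, 0.5]
z = 0.4375 gives p = 0.0117, positive; keep [0.375, 0.4375]
z = 0.40625 gives p = -0.0986, negative; keep [0.40625, 0.4375]
z = 0.421875 gives p = -0.0442, negative; keep [0.421875, 0.4375]

[0.421875, 0.4375]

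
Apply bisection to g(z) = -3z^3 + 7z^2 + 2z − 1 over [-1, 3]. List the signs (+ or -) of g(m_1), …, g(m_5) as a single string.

m = 1, g(m) = 5 (+); new bracket [1, 3]
m = 2, g(m) = 7 (+); new bracket [2, 3]
m = 2.5, g(m) = 0.875 (+); new bracket [2.5, 3]
m = 2.75, g(m) = -4.9531 (−); new bracket [2.5, 2.75]
m = 2.625, g(m) = -1.7793 (−); new bracket [2.5, 2.625]

+++--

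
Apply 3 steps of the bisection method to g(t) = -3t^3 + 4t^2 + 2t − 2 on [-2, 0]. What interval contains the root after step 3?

[-0.75, -0.5]

t = -1 gives g = 3, positive; keep [-1, 0]
t = -0.5 gives g = -1.625, negative; keep [-1, -0.5]
t = -0.75 gives g = 0.015625, positive; keep [-0.75, -0.5]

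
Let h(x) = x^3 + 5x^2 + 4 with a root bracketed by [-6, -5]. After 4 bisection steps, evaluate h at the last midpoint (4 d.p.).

-1.0457

midpoint -5.5: h = -11.125 < 0 → [-5.5, -5]
midpoint -5.25: h = -2.890625 < 0 → [-5.25, -5]
midpoint -5.125: h = 0.716797 > 0 → [-5.25, -5.125]
midpoint -5.1875: h = -1.0457 < 0 → [-5.1875, -5.125]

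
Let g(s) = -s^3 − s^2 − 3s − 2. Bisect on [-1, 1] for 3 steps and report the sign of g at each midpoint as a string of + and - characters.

--+

s = 0 gives g = -2, negative; keep [-1, 0]
s = -0.5 gives g = -0.625, negative; keep [-1, -0.5]
s = -0.75 gives g = 0.109375, positive; keep [-0.75, -0.5]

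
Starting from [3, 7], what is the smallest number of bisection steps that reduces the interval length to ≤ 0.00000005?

Width after n steps is 4/2^n. Need 2^n ≥ 4/0.00000005 = 80000000.
2^26 = 67108864 < 80000000 ≤ 2^27 = 134217728, so n = 27.

27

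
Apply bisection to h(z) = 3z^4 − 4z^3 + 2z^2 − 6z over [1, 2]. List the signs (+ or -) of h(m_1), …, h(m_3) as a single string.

m = 1.5, h(m) = -2.8125 (−); new bracket [1.5, 2]
m = 1.75, h(m) = 2.324219 (+); new bracket [1.5, 1.75]
m = 1.625, h(m) = -0.714111 (−); new bracket [1.625, 1.75]

-+-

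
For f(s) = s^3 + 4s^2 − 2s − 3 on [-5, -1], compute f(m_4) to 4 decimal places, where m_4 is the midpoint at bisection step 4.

midpoint -3: f = 12 > 0 → [-5, -3]
midpoint -4: f = 5 > 0 → [-5, -4]
midpoint -4.5: f = -4.125 < 0 → [-4.5, -4]
midpoint -4.25: f = 0.9844 > 0 → [-4.5, -4.25]

0.9844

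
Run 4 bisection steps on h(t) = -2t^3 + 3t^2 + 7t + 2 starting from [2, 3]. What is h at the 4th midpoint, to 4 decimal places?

t = 2.5 gives h = 7, positive; keep [2.5, 3]
t = 2.75 gives h = 2.34375, positive; keep [2.75, 3]
t = 2.875 gives h = -0.605469, negative; keep [2.75, 2.875]
t = 2.8125 gives h = 0.9233, positive; keep [2.8125, 2.875]

0.9233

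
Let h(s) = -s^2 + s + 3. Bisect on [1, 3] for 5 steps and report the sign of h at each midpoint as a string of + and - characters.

+-+--

s = 2 gives h = 1, positive; keep [2, 3]
s = 2.5 gives h = -0.75, negative; keep [2, 2.5]
s = 2.25 gives h = 0.1875, positive; keep [2.25, 2.5]
s = 2.375 gives h = -0.2656, negative; keep [2.25, 2.375]
s = 2.3125 gives h = -0.0352, negative; keep [2.25, 2.3125]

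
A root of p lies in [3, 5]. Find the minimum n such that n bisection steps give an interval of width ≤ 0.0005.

Width after n steps is 2/2^n. Need 2^n ≥ 2/0.0005 = 4000.
2^11 = 2048 < 4000 ≤ 2^12 = 4096, so n = 12.

12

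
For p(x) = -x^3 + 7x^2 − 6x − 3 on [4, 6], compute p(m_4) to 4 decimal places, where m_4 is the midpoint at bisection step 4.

midpoint 5: p = 17 > 0 → [5, 6]
midpoint 5.5: p = 9.375 > 0 → [5.5, 6]
midpoint 5.75: p = 3.828125 > 0 → [5.75, 6]
midpoint 5.875: p = 0.5801 > 0 → [5.875, 6]

0.5801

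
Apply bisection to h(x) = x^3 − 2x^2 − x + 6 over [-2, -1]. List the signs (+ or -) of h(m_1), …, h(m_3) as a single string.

m = -1.5, h(m) = -0.375 (−); new bracket [-1.5, -1]
m = -1.25, h(m) = 2.171875 (+); new bracket [-1.5, -1.25]
m = -1.375, h(m) = 0.994141 (+); new bracket [-1.5, -1.375]

-++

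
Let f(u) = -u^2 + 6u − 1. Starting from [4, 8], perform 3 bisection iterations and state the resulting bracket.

[5.5, 6]

m = 6, f(m) = -1 (−); new bracket [4, 6]
m = 5, f(m) = 4 (+); new bracket [5, 6]
m = 5.5, f(m) = 1.75 (+); new bracket [5.5, 6]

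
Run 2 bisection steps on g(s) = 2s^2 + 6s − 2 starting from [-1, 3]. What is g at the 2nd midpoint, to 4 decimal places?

midpoint 1: g = 6 > 0 → [-1, 1]
midpoint 0: g = -2 < 0 → [0, 1]

-2.0000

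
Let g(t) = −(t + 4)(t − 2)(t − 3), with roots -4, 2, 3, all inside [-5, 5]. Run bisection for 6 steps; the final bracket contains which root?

-4

t = 0 gives g = -24, negative; keep [-5, 0]
t = -2.5 gives g = -37.125, negative; keep [-5, -2.5]
t = -3.75 gives g = -9.703125, negative; keep [-5, -3.75]
t = -4.375 gives g = 17.6309, positive; keep [-4.375, -3.75]
t = -4.0625 gives g = 2.676, positive; keep [-4.0625, -3.75]
t = -3.90625 gives g = -3.8241, negative; keep [-4.0625, -3.90625]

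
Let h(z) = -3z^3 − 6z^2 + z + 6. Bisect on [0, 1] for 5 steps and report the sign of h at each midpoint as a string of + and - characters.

z = 0.5 gives h = 4.625, positive; keep [0.5, 1]
z = 0.75 gives h = 2.109375, positive; keep [0.75, 1]
z = 0.875 gives h = 0.271484, positive; keep [0.875, 1]
z = 0.9375 gives h = -0.8079, negative; keep [0.875, 0.9375]
z = 0.90625 gives h = -0.2544, negative; keep [0.875, 0.90625]

+++--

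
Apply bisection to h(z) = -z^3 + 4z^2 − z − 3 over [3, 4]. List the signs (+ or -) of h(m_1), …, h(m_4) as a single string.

-+++

h(3.5) = -0.375 < 0, so the root lies in [3, 3.5]
h(3.25) = 1.671875 > 0, so the root lies in [3.25, 3.5]
h(3.375) = 0.744141 > 0, so the root lies in [3.375, 3.5]
h(3.4375) = 0.2092 > 0, so the root lies in [3.4375, 3.5]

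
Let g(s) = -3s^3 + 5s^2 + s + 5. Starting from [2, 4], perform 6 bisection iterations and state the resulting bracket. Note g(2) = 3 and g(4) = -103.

[2.15625, 2.1875]

m = 3, g(m) = -28 (−); new bracket [2, 3]
m = 2.5, g(m) = -8.125 (−); new bracket [2, 2.5]
m = 2.25, g(m) = -1.609375 (−); new bracket [2, 2.25]
m = 2.125, g(m) = 0.916 (+); new bracket [2.125, 2.25]
m = 2.1875, g(m) = -0.2893 (−); new bracket [2.125, 2.1875]
m = 2.15625, g(m) = 0.3274 (+); new bracket [2.15625, 2.1875]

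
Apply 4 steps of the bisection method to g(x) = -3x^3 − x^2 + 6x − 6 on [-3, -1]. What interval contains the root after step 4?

g(-2) = 2 > 0, so the root lies in [-2, -1]
g(-1.5) = -7.125 < 0, so the root lies in [-2, -1.5]
g(-1.75) = -3.484375 < 0, so the root lies in [-2, -1.75]
g(-1.875) = -0.9902 < 0, so the root lies in [-2, -1.875]

[-2, -1.875]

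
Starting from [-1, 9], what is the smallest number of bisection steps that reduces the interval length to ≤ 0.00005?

18

Width after n steps is 10/2^n. Need 2^n ≥ 10/0.00005 = 200000.
2^17 = 131072 < 200000 ≤ 2^18 = 262144, so n = 18.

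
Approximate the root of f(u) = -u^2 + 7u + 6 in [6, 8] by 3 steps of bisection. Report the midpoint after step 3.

7.75

midpoint 7: f = 6 > 0 → [7, 8]
midpoint 7.5: f = 2.25 > 0 → [7.5, 8]
midpoint 7.75: f = 0.1875 > 0 → [7.75, 8]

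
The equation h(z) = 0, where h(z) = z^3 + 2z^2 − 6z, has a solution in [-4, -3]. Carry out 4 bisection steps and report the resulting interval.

[-3.6875, -3.625]

h(-3.5) = 2.625 > 0, so the root lies in [-4, -3.5]
h(-3.75) = -2.109375 < 0, so the root lies in [-3.75, -3.5]
h(-3.625) = 0.396484 > 0, so the root lies in [-3.75, -3.625]
h(-3.6875) = -0.821 < 0, so the root lies in [-3.6875, -3.625]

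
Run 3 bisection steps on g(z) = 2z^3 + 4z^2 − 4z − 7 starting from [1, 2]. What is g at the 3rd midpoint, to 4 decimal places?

m = 1.5, g(m) = 2.75 (+); new bracket [1, 1.5]
m = 1.25, g(m) = -1.84375 (−); new bracket [1.25, 1.5]
m = 1.375, g(m) = 0.261719 (+); new bracket [1.25, 1.375]

0.2617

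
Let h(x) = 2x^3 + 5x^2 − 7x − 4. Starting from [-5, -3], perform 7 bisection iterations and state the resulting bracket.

[-3.375, -3.359375]

midpoint -4: h = -24 < 0 → [-4, -3]
midpoint -3.5: h = -4 < 0 → [-3.5, -3]
midpoint -3.25: h = 2.90625 > 0 → [-3.5, -3.25]
midpoint -3.375: h = -0.3086 < 0 → [-3.375, -3.25]
midpoint -3.3125: h = 1.3569 > 0 → [-3.375, -3.3125]
midpoint -3.34375: h = 0.5389 > 0 → [-3.375, -3.34375]
midpoint -3.359375: h = 0.1188 > 0 → [-3.375, -3.359375]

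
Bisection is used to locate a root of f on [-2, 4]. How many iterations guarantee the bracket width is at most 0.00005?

17

Width after n steps is 6/2^n. Need 2^n ≥ 6/0.00005 = 120000.
2^16 = 65536 < 120000 ≤ 2^17 = 131072, so n = 17.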